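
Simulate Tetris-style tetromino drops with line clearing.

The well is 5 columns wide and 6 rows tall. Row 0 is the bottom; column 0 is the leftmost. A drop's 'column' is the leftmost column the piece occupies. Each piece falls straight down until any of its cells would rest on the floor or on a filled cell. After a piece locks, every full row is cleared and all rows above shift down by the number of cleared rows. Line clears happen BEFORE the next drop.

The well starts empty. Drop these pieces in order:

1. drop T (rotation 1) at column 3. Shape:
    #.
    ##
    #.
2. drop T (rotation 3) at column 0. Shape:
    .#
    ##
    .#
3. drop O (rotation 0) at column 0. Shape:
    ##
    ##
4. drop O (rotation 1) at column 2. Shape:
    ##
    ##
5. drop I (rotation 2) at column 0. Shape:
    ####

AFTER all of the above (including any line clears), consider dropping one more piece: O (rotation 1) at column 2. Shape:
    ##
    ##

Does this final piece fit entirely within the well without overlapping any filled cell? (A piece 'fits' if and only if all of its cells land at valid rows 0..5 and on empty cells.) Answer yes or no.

Answer: no

Derivation:
Drop 1: T rot1 at col 3 lands with bottom-row=0; cleared 0 line(s) (total 0); column heights now [0 0 0 3 2], max=3
Drop 2: T rot3 at col 0 lands with bottom-row=0; cleared 0 line(s) (total 0); column heights now [2 3 0 3 2], max=3
Drop 3: O rot0 at col 0 lands with bottom-row=3; cleared 0 line(s) (total 0); column heights now [5 5 0 3 2], max=5
Drop 4: O rot1 at col 2 lands with bottom-row=3; cleared 0 line(s) (total 0); column heights now [5 5 5 5 2], max=5
Drop 5: I rot2 at col 0 lands with bottom-row=5; cleared 0 line(s) (total 0); column heights now [6 6 6 6 2], max=6
Test piece O rot1 at col 2 (width 2): heights before test = [6 6 6 6 2]; fits = False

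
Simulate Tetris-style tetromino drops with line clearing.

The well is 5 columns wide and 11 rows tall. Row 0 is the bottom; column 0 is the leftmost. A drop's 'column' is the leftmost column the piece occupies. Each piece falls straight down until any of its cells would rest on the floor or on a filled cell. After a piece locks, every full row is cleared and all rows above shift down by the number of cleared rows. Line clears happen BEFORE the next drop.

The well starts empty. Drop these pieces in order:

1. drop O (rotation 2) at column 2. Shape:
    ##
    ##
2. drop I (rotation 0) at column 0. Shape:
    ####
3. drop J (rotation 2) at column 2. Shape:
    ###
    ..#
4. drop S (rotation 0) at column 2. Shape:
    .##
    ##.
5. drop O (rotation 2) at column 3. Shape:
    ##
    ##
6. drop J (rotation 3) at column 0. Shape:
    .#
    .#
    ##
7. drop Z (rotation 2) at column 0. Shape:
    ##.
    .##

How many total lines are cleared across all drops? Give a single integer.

Answer: 1

Derivation:
Drop 1: O rot2 at col 2 lands with bottom-row=0; cleared 0 line(s) (total 0); column heights now [0 0 2 2 0], max=2
Drop 2: I rot0 at col 0 lands with bottom-row=2; cleared 0 line(s) (total 0); column heights now [3 3 3 3 0], max=3
Drop 3: J rot2 at col 2 lands with bottom-row=2; cleared 1 line(s) (total 1); column heights now [0 0 3 3 3], max=3
Drop 4: S rot0 at col 2 lands with bottom-row=3; cleared 0 line(s) (total 1); column heights now [0 0 4 5 5], max=5
Drop 5: O rot2 at col 3 lands with bottom-row=5; cleared 0 line(s) (total 1); column heights now [0 0 4 7 7], max=7
Drop 6: J rot3 at col 0 lands with bottom-row=0; cleared 0 line(s) (total 1); column heights now [1 3 4 7 7], max=7
Drop 7: Z rot2 at col 0 lands with bottom-row=4; cleared 0 line(s) (total 1); column heights now [6 6 5 7 7], max=7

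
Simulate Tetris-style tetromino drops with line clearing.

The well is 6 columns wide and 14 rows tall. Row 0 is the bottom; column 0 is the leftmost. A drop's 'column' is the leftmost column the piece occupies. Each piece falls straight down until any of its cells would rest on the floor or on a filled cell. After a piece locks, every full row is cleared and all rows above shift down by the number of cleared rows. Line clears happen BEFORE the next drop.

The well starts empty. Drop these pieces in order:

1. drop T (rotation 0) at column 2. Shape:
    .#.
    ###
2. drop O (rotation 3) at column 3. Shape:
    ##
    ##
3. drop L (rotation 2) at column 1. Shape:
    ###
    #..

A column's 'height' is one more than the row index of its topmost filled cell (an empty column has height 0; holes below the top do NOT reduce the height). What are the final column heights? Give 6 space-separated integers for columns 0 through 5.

Answer: 0 5 5 5 4 0

Derivation:
Drop 1: T rot0 at col 2 lands with bottom-row=0; cleared 0 line(s) (total 0); column heights now [0 0 1 2 1 0], max=2
Drop 2: O rot3 at col 3 lands with bottom-row=2; cleared 0 line(s) (total 0); column heights now [0 0 1 4 4 0], max=4
Drop 3: L rot2 at col 1 lands with bottom-row=3; cleared 0 line(s) (total 0); column heights now [0 5 5 5 4 0], max=5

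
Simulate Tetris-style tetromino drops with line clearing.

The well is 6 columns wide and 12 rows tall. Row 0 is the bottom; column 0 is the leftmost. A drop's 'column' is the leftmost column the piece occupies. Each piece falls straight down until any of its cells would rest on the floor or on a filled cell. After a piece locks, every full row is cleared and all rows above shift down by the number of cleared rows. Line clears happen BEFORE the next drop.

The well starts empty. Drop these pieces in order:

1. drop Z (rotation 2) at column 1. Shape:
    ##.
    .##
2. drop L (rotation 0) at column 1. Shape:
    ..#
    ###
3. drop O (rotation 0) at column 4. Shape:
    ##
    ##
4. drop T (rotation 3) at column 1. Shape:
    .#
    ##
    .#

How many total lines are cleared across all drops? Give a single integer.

Drop 1: Z rot2 at col 1 lands with bottom-row=0; cleared 0 line(s) (total 0); column heights now [0 2 2 1 0 0], max=2
Drop 2: L rot0 at col 1 lands with bottom-row=2; cleared 0 line(s) (total 0); column heights now [0 3 3 4 0 0], max=4
Drop 3: O rot0 at col 4 lands with bottom-row=0; cleared 0 line(s) (total 0); column heights now [0 3 3 4 2 2], max=4
Drop 4: T rot3 at col 1 lands with bottom-row=3; cleared 0 line(s) (total 0); column heights now [0 5 6 4 2 2], max=6

Answer: 0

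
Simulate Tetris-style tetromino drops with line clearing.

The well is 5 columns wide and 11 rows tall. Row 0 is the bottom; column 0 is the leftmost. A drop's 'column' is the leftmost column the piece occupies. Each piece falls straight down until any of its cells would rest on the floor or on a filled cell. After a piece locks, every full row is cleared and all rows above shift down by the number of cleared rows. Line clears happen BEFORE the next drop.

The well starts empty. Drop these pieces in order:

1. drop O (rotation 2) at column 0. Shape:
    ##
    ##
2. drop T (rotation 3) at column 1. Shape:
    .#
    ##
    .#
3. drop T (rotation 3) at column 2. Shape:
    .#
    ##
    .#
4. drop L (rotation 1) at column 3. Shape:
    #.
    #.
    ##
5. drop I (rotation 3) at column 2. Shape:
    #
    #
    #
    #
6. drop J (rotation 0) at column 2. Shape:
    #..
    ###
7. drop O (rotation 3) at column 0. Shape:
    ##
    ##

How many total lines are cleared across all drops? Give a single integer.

Drop 1: O rot2 at col 0 lands with bottom-row=0; cleared 0 line(s) (total 0); column heights now [2 2 0 0 0], max=2
Drop 2: T rot3 at col 1 lands with bottom-row=1; cleared 0 line(s) (total 0); column heights now [2 3 4 0 0], max=4
Drop 3: T rot3 at col 2 lands with bottom-row=3; cleared 0 line(s) (total 0); column heights now [2 3 5 6 0], max=6
Drop 4: L rot1 at col 3 lands with bottom-row=6; cleared 0 line(s) (total 0); column heights now [2 3 5 9 7], max=9
Drop 5: I rot3 at col 2 lands with bottom-row=5; cleared 0 line(s) (total 0); column heights now [2 3 9 9 7], max=9
Drop 6: J rot0 at col 2 lands with bottom-row=9; cleared 0 line(s) (total 0); column heights now [2 3 11 10 10], max=11
Drop 7: O rot3 at col 0 lands with bottom-row=3; cleared 0 line(s) (total 0); column heights now [5 5 11 10 10], max=11

Answer: 0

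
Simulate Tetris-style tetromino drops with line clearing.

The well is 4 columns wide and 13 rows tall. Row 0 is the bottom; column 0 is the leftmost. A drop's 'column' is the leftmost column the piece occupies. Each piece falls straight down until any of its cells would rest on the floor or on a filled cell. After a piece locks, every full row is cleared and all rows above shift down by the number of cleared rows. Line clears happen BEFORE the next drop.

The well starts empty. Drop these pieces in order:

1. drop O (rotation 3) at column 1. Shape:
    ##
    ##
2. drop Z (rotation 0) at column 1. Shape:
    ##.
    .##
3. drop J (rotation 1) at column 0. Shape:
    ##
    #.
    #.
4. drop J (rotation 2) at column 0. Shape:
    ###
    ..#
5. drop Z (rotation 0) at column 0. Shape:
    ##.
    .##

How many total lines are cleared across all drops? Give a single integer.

Answer: 0

Derivation:
Drop 1: O rot3 at col 1 lands with bottom-row=0; cleared 0 line(s) (total 0); column heights now [0 2 2 0], max=2
Drop 2: Z rot0 at col 1 lands with bottom-row=2; cleared 0 line(s) (total 0); column heights now [0 4 4 3], max=4
Drop 3: J rot1 at col 0 lands with bottom-row=2; cleared 0 line(s) (total 0); column heights now [5 5 4 3], max=5
Drop 4: J rot2 at col 0 lands with bottom-row=4; cleared 0 line(s) (total 0); column heights now [6 6 6 3], max=6
Drop 5: Z rot0 at col 0 lands with bottom-row=6; cleared 0 line(s) (total 0); column heights now [8 8 7 3], max=8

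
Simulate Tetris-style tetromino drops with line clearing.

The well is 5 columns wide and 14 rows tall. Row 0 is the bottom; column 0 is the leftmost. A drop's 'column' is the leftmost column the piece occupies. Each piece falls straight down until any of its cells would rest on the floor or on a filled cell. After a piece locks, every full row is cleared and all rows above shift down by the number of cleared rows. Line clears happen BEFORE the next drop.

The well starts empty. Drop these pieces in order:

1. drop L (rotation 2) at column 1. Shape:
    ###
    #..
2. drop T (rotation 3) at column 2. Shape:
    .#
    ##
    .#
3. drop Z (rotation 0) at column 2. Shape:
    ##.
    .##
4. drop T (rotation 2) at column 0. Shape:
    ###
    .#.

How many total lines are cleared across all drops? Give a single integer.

Drop 1: L rot2 at col 1 lands with bottom-row=0; cleared 0 line(s) (total 0); column heights now [0 2 2 2 0], max=2
Drop 2: T rot3 at col 2 lands with bottom-row=2; cleared 0 line(s) (total 0); column heights now [0 2 4 5 0], max=5
Drop 3: Z rot0 at col 2 lands with bottom-row=5; cleared 0 line(s) (total 0); column heights now [0 2 7 7 6], max=7
Drop 4: T rot2 at col 0 lands with bottom-row=6; cleared 0 line(s) (total 0); column heights now [8 8 8 7 6], max=8

Answer: 0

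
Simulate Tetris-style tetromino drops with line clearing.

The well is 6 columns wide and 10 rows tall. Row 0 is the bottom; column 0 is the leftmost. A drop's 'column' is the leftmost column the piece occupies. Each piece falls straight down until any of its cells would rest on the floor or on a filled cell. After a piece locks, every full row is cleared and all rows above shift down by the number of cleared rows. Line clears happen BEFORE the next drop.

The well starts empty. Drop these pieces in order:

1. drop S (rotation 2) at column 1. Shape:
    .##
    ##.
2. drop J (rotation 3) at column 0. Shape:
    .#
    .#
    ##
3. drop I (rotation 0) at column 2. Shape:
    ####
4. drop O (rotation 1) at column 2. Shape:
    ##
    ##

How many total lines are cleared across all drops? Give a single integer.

Drop 1: S rot2 at col 1 lands with bottom-row=0; cleared 0 line(s) (total 0); column heights now [0 1 2 2 0 0], max=2
Drop 2: J rot3 at col 0 lands with bottom-row=1; cleared 0 line(s) (total 0); column heights now [2 4 2 2 0 0], max=4
Drop 3: I rot0 at col 2 lands with bottom-row=2; cleared 0 line(s) (total 0); column heights now [2 4 3 3 3 3], max=4
Drop 4: O rot1 at col 2 lands with bottom-row=3; cleared 0 line(s) (total 0); column heights now [2 4 5 5 3 3], max=5

Answer: 0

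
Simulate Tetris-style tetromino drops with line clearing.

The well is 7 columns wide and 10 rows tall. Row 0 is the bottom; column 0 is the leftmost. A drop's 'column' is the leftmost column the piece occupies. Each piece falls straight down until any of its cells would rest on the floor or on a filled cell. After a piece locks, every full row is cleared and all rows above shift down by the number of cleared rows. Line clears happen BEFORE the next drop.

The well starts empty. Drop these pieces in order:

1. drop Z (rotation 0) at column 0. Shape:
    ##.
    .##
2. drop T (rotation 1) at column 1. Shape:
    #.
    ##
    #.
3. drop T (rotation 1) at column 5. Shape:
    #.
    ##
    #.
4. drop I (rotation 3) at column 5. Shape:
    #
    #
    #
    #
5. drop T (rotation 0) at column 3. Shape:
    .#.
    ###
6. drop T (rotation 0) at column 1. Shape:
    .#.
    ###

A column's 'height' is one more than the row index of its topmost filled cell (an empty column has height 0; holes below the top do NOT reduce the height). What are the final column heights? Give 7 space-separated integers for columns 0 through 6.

Answer: 2 9 10 9 9 8 2

Derivation:
Drop 1: Z rot0 at col 0 lands with bottom-row=0; cleared 0 line(s) (total 0); column heights now [2 2 1 0 0 0 0], max=2
Drop 2: T rot1 at col 1 lands with bottom-row=2; cleared 0 line(s) (total 0); column heights now [2 5 4 0 0 0 0], max=5
Drop 3: T rot1 at col 5 lands with bottom-row=0; cleared 0 line(s) (total 0); column heights now [2 5 4 0 0 3 2], max=5
Drop 4: I rot3 at col 5 lands with bottom-row=3; cleared 0 line(s) (total 0); column heights now [2 5 4 0 0 7 2], max=7
Drop 5: T rot0 at col 3 lands with bottom-row=7; cleared 0 line(s) (total 0); column heights now [2 5 4 8 9 8 2], max=9
Drop 6: T rot0 at col 1 lands with bottom-row=8; cleared 0 line(s) (total 0); column heights now [2 9 10 9 9 8 2], max=10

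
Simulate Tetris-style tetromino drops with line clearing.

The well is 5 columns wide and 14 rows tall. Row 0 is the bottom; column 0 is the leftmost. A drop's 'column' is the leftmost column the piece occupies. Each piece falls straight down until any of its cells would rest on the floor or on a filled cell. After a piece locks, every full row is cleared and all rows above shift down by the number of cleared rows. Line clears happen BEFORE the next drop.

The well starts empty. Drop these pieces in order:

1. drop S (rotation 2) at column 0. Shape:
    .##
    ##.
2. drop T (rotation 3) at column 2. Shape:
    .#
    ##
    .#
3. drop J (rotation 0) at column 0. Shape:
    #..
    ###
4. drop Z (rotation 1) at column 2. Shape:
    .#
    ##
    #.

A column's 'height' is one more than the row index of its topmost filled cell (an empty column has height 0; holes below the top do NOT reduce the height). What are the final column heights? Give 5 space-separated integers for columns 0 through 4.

Drop 1: S rot2 at col 0 lands with bottom-row=0; cleared 0 line(s) (total 0); column heights now [1 2 2 0 0], max=2
Drop 2: T rot3 at col 2 lands with bottom-row=1; cleared 0 line(s) (total 0); column heights now [1 2 3 4 0], max=4
Drop 3: J rot0 at col 0 lands with bottom-row=3; cleared 0 line(s) (total 0); column heights now [5 4 4 4 0], max=5
Drop 4: Z rot1 at col 2 lands with bottom-row=4; cleared 0 line(s) (total 0); column heights now [5 4 6 7 0], max=7

Answer: 5 4 6 7 0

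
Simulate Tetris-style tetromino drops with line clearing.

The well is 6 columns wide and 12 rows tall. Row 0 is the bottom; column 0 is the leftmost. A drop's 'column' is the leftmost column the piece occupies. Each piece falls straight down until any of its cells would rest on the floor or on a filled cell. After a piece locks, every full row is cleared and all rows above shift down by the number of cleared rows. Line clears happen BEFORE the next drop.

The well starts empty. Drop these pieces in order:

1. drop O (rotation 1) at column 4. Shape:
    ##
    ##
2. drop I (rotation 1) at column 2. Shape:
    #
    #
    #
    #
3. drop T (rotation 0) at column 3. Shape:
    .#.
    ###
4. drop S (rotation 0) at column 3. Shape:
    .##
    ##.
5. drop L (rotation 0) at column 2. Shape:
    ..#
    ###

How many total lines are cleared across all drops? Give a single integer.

Answer: 0

Derivation:
Drop 1: O rot1 at col 4 lands with bottom-row=0; cleared 0 line(s) (total 0); column heights now [0 0 0 0 2 2], max=2
Drop 2: I rot1 at col 2 lands with bottom-row=0; cleared 0 line(s) (total 0); column heights now [0 0 4 0 2 2], max=4
Drop 3: T rot0 at col 3 lands with bottom-row=2; cleared 0 line(s) (total 0); column heights now [0 0 4 3 4 3], max=4
Drop 4: S rot0 at col 3 lands with bottom-row=4; cleared 0 line(s) (total 0); column heights now [0 0 4 5 6 6], max=6
Drop 5: L rot0 at col 2 lands with bottom-row=6; cleared 0 line(s) (total 0); column heights now [0 0 7 7 8 6], max=8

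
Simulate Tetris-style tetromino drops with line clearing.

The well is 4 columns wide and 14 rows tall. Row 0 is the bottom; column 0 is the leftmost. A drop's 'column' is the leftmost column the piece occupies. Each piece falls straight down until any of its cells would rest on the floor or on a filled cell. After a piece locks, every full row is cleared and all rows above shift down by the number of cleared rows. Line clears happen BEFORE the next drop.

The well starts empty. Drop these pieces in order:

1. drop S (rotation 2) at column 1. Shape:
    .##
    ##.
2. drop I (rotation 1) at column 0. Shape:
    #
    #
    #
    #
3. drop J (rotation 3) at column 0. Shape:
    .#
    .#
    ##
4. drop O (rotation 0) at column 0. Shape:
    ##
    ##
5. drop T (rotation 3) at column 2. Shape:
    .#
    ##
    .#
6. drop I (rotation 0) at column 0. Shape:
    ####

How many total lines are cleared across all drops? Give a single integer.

Answer: 1

Derivation:
Drop 1: S rot2 at col 1 lands with bottom-row=0; cleared 0 line(s) (total 0); column heights now [0 1 2 2], max=2
Drop 2: I rot1 at col 0 lands with bottom-row=0; cleared 0 line(s) (total 0); column heights now [4 1 2 2], max=4
Drop 3: J rot3 at col 0 lands with bottom-row=4; cleared 0 line(s) (total 0); column heights now [5 7 2 2], max=7
Drop 4: O rot0 at col 0 lands with bottom-row=7; cleared 0 line(s) (total 0); column heights now [9 9 2 2], max=9
Drop 5: T rot3 at col 2 lands with bottom-row=2; cleared 0 line(s) (total 0); column heights now [9 9 4 5], max=9
Drop 6: I rot0 at col 0 lands with bottom-row=9; cleared 1 line(s) (total 1); column heights now [9 9 4 5], max=9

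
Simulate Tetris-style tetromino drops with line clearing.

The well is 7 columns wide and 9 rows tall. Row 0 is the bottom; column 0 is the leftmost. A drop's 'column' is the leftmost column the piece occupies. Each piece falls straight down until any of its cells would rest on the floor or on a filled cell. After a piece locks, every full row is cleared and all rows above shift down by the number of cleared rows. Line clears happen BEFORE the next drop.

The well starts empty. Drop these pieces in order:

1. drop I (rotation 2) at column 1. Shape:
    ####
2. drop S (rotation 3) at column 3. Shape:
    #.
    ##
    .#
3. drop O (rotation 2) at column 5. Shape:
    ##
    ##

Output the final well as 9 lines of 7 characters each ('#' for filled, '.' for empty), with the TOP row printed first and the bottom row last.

Answer: .......
.......
.......
.......
.......
...#...
...##..
....###
.######

Derivation:
Drop 1: I rot2 at col 1 lands with bottom-row=0; cleared 0 line(s) (total 0); column heights now [0 1 1 1 1 0 0], max=1
Drop 2: S rot3 at col 3 lands with bottom-row=1; cleared 0 line(s) (total 0); column heights now [0 1 1 4 3 0 0], max=4
Drop 3: O rot2 at col 5 lands with bottom-row=0; cleared 0 line(s) (total 0); column heights now [0 1 1 4 3 2 2], max=4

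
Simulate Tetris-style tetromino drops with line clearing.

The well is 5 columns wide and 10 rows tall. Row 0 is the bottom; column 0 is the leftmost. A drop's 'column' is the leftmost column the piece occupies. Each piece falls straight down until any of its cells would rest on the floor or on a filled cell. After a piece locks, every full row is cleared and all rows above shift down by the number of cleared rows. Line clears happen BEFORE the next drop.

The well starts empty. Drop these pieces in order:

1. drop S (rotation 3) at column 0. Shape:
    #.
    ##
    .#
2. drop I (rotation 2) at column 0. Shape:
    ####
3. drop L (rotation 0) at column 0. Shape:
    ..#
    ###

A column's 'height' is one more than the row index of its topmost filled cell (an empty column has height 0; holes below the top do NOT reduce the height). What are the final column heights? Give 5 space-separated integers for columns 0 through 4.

Answer: 5 5 6 4 0

Derivation:
Drop 1: S rot3 at col 0 lands with bottom-row=0; cleared 0 line(s) (total 0); column heights now [3 2 0 0 0], max=3
Drop 2: I rot2 at col 0 lands with bottom-row=3; cleared 0 line(s) (total 0); column heights now [4 4 4 4 0], max=4
Drop 3: L rot0 at col 0 lands with bottom-row=4; cleared 0 line(s) (total 0); column heights now [5 5 6 4 0], max=6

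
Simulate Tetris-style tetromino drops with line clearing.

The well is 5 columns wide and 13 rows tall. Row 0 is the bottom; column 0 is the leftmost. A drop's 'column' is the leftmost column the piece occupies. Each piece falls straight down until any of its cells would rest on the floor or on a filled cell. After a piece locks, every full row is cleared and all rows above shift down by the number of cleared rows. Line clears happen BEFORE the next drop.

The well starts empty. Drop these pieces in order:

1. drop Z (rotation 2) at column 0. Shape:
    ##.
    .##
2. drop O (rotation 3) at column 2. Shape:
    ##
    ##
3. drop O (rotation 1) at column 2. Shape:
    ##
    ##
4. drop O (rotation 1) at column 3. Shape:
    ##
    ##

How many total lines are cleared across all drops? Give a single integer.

Answer: 0

Derivation:
Drop 1: Z rot2 at col 0 lands with bottom-row=0; cleared 0 line(s) (total 0); column heights now [2 2 1 0 0], max=2
Drop 2: O rot3 at col 2 lands with bottom-row=1; cleared 0 line(s) (total 0); column heights now [2 2 3 3 0], max=3
Drop 3: O rot1 at col 2 lands with bottom-row=3; cleared 0 line(s) (total 0); column heights now [2 2 5 5 0], max=5
Drop 4: O rot1 at col 3 lands with bottom-row=5; cleared 0 line(s) (total 0); column heights now [2 2 5 7 7], max=7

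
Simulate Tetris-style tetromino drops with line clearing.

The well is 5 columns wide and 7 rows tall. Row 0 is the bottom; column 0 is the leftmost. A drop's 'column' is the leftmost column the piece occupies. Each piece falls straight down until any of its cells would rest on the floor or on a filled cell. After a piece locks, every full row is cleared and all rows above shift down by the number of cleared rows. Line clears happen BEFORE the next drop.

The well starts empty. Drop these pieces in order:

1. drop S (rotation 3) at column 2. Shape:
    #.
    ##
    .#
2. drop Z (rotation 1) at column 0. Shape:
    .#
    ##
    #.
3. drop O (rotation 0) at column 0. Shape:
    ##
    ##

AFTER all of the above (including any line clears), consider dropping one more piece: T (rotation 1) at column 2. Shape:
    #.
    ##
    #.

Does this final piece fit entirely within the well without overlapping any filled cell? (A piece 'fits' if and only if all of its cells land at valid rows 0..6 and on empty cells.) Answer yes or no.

Drop 1: S rot3 at col 2 lands with bottom-row=0; cleared 0 line(s) (total 0); column heights now [0 0 3 2 0], max=3
Drop 2: Z rot1 at col 0 lands with bottom-row=0; cleared 0 line(s) (total 0); column heights now [2 3 3 2 0], max=3
Drop 3: O rot0 at col 0 lands with bottom-row=3; cleared 0 line(s) (total 0); column heights now [5 5 3 2 0], max=5
Test piece T rot1 at col 2 (width 2): heights before test = [5 5 3 2 0]; fits = True

Answer: yes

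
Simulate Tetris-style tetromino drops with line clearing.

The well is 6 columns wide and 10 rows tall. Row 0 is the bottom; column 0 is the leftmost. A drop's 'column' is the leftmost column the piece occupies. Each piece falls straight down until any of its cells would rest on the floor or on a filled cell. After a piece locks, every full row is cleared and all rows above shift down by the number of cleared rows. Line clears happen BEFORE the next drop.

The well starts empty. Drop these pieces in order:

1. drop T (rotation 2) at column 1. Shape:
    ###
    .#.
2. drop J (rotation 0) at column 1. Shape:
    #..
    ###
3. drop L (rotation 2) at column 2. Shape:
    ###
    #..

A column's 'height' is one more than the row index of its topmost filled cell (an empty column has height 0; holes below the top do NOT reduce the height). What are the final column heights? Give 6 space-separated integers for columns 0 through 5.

Answer: 0 4 5 5 5 0

Derivation:
Drop 1: T rot2 at col 1 lands with bottom-row=0; cleared 0 line(s) (total 0); column heights now [0 2 2 2 0 0], max=2
Drop 2: J rot0 at col 1 lands with bottom-row=2; cleared 0 line(s) (total 0); column heights now [0 4 3 3 0 0], max=4
Drop 3: L rot2 at col 2 lands with bottom-row=3; cleared 0 line(s) (total 0); column heights now [0 4 5 5 5 0], max=5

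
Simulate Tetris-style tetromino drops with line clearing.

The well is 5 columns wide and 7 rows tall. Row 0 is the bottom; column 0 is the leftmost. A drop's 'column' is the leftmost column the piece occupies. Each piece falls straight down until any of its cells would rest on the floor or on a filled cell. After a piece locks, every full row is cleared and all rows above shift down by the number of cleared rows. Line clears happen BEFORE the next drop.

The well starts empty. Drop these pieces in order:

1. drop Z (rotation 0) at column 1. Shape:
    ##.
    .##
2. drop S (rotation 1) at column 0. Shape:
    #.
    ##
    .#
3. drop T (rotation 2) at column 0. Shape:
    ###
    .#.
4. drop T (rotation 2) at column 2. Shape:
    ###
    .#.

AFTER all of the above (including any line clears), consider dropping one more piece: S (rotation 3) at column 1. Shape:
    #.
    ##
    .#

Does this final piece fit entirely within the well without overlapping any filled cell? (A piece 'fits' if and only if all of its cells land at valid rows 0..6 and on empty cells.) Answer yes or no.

Answer: no

Derivation:
Drop 1: Z rot0 at col 1 lands with bottom-row=0; cleared 0 line(s) (total 0); column heights now [0 2 2 1 0], max=2
Drop 2: S rot1 at col 0 lands with bottom-row=2; cleared 0 line(s) (total 0); column heights now [5 4 2 1 0], max=5
Drop 3: T rot2 at col 0 lands with bottom-row=4; cleared 0 line(s) (total 0); column heights now [6 6 6 1 0], max=6
Drop 4: T rot2 at col 2 lands with bottom-row=5; cleared 0 line(s) (total 0); column heights now [6 6 7 7 7], max=7
Test piece S rot3 at col 1 (width 2): heights before test = [6 6 7 7 7]; fits = False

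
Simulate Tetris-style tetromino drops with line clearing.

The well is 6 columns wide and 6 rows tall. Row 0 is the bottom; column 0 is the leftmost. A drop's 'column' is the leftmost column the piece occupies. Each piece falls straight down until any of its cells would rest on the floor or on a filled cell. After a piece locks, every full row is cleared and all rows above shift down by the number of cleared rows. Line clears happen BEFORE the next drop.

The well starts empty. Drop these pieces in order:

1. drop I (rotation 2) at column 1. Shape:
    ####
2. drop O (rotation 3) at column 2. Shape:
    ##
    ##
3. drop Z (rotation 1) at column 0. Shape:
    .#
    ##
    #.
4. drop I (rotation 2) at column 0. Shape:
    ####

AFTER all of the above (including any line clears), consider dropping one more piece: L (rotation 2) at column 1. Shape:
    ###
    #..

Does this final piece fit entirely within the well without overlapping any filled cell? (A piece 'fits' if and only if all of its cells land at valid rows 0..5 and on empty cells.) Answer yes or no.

Drop 1: I rot2 at col 1 lands with bottom-row=0; cleared 0 line(s) (total 0); column heights now [0 1 1 1 1 0], max=1
Drop 2: O rot3 at col 2 lands with bottom-row=1; cleared 0 line(s) (total 0); column heights now [0 1 3 3 1 0], max=3
Drop 3: Z rot1 at col 0 lands with bottom-row=0; cleared 0 line(s) (total 0); column heights now [2 3 3 3 1 0], max=3
Drop 4: I rot2 at col 0 lands with bottom-row=3; cleared 0 line(s) (total 0); column heights now [4 4 4 4 1 0], max=4
Test piece L rot2 at col 1 (width 3): heights before test = [4 4 4 4 1 0]; fits = True

Answer: yes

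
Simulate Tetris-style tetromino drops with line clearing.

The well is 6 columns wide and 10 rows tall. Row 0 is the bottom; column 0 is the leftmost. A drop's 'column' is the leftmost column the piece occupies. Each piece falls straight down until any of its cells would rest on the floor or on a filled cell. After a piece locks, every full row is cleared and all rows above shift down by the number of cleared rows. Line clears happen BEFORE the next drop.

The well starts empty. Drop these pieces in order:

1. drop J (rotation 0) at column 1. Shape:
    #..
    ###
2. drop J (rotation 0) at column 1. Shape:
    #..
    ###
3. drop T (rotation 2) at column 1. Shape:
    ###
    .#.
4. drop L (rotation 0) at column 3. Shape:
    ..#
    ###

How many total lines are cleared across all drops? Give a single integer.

Answer: 0

Derivation:
Drop 1: J rot0 at col 1 lands with bottom-row=0; cleared 0 line(s) (total 0); column heights now [0 2 1 1 0 0], max=2
Drop 2: J rot0 at col 1 lands with bottom-row=2; cleared 0 line(s) (total 0); column heights now [0 4 3 3 0 0], max=4
Drop 3: T rot2 at col 1 lands with bottom-row=3; cleared 0 line(s) (total 0); column heights now [0 5 5 5 0 0], max=5
Drop 4: L rot0 at col 3 lands with bottom-row=5; cleared 0 line(s) (total 0); column heights now [0 5 5 6 6 7], max=7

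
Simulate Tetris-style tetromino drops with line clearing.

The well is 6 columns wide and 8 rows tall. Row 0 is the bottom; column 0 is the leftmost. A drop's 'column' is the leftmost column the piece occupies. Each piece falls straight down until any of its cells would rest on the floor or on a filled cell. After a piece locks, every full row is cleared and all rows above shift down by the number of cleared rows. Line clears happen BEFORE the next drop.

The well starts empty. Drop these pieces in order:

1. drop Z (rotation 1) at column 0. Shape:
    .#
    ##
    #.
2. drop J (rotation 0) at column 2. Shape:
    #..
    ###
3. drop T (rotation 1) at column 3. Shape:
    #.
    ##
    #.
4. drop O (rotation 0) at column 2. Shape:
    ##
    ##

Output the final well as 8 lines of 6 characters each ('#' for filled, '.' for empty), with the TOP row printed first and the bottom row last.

Answer: ......
......
..##..
..##..
...#..
.#.##.
####..
#.###.

Derivation:
Drop 1: Z rot1 at col 0 lands with bottom-row=0; cleared 0 line(s) (total 0); column heights now [2 3 0 0 0 0], max=3
Drop 2: J rot0 at col 2 lands with bottom-row=0; cleared 0 line(s) (total 0); column heights now [2 3 2 1 1 0], max=3
Drop 3: T rot1 at col 3 lands with bottom-row=1; cleared 0 line(s) (total 0); column heights now [2 3 2 4 3 0], max=4
Drop 4: O rot0 at col 2 lands with bottom-row=4; cleared 0 line(s) (total 0); column heights now [2 3 6 6 3 0], max=6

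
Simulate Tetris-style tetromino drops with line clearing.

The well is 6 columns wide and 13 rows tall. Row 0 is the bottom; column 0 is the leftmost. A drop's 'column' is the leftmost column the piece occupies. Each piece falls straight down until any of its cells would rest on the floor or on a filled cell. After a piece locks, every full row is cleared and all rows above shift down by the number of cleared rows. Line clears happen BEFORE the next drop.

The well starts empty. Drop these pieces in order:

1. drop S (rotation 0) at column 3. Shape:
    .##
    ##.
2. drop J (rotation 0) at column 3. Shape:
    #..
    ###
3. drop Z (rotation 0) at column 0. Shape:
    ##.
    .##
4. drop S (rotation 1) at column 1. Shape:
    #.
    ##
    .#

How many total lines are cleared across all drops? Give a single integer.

Answer: 0

Derivation:
Drop 1: S rot0 at col 3 lands with bottom-row=0; cleared 0 line(s) (total 0); column heights now [0 0 0 1 2 2], max=2
Drop 2: J rot0 at col 3 lands with bottom-row=2; cleared 0 line(s) (total 0); column heights now [0 0 0 4 3 3], max=4
Drop 3: Z rot0 at col 0 lands with bottom-row=0; cleared 0 line(s) (total 0); column heights now [2 2 1 4 3 3], max=4
Drop 4: S rot1 at col 1 lands with bottom-row=1; cleared 0 line(s) (total 0); column heights now [2 4 3 4 3 3], max=4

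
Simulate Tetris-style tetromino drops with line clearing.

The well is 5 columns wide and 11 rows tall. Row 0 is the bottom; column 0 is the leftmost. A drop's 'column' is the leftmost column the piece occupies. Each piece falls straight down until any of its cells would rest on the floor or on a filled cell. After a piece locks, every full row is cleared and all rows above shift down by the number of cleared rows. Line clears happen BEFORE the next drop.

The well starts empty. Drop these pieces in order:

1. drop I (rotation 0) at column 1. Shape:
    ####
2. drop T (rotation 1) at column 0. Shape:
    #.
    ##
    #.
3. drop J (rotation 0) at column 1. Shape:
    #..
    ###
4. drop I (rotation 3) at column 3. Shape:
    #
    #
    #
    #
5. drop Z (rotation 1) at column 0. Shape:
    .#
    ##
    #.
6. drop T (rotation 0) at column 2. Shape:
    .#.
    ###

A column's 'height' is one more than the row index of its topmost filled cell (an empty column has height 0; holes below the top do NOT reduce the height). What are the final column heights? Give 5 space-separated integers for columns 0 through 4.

Answer: 4 5 7 8 7

Derivation:
Drop 1: I rot0 at col 1 lands with bottom-row=0; cleared 0 line(s) (total 0); column heights now [0 1 1 1 1], max=1
Drop 2: T rot1 at col 0 lands with bottom-row=0; cleared 1 line(s) (total 1); column heights now [2 1 0 0 0], max=2
Drop 3: J rot0 at col 1 lands with bottom-row=1; cleared 0 line(s) (total 1); column heights now [2 3 2 2 0], max=3
Drop 4: I rot3 at col 3 lands with bottom-row=2; cleared 0 line(s) (total 1); column heights now [2 3 2 6 0], max=6
Drop 5: Z rot1 at col 0 lands with bottom-row=2; cleared 0 line(s) (total 1); column heights now [4 5 2 6 0], max=6
Drop 6: T rot0 at col 2 lands with bottom-row=6; cleared 0 line(s) (total 1); column heights now [4 5 7 8 7], max=8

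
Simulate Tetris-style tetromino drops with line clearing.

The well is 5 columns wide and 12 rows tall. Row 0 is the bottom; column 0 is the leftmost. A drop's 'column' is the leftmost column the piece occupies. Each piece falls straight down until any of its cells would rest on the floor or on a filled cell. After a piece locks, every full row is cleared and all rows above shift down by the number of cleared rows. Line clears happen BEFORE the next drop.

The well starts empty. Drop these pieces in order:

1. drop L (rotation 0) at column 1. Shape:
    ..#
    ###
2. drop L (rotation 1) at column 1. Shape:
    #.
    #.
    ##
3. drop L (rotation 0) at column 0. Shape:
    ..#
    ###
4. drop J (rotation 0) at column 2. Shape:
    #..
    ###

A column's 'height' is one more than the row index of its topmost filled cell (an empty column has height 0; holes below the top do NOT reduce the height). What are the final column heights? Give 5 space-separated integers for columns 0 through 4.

Answer: 5 5 8 7 7

Derivation:
Drop 1: L rot0 at col 1 lands with bottom-row=0; cleared 0 line(s) (total 0); column heights now [0 1 1 2 0], max=2
Drop 2: L rot1 at col 1 lands with bottom-row=1; cleared 0 line(s) (total 0); column heights now [0 4 2 2 0], max=4
Drop 3: L rot0 at col 0 lands with bottom-row=4; cleared 0 line(s) (total 0); column heights now [5 5 6 2 0], max=6
Drop 4: J rot0 at col 2 lands with bottom-row=6; cleared 0 line(s) (total 0); column heights now [5 5 8 7 7], max=8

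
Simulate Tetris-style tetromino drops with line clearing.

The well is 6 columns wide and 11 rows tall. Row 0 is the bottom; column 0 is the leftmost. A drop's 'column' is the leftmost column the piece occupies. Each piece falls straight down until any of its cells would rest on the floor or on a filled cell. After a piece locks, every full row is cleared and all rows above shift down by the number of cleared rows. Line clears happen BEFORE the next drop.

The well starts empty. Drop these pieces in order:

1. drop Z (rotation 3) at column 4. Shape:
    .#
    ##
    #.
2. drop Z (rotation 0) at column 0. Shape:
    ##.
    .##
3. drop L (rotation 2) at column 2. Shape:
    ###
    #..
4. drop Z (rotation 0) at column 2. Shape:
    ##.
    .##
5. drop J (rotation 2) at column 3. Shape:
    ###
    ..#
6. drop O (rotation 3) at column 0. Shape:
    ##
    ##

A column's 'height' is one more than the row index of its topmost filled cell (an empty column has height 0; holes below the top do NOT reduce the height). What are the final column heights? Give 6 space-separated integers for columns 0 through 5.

Drop 1: Z rot3 at col 4 lands with bottom-row=0; cleared 0 line(s) (total 0); column heights now [0 0 0 0 2 3], max=3
Drop 2: Z rot0 at col 0 lands with bottom-row=0; cleared 0 line(s) (total 0); column heights now [2 2 1 0 2 3], max=3
Drop 3: L rot2 at col 2 lands with bottom-row=1; cleared 0 line(s) (total 0); column heights now [2 2 3 3 3 3], max=3
Drop 4: Z rot0 at col 2 lands with bottom-row=3; cleared 0 line(s) (total 0); column heights now [2 2 5 5 4 3], max=5
Drop 5: J rot2 at col 3 lands with bottom-row=4; cleared 0 line(s) (total 0); column heights now [2 2 5 6 6 6], max=6
Drop 6: O rot3 at col 0 lands with bottom-row=2; cleared 1 line(s) (total 1); column heights now [3 3 4 5 5 5], max=5

Answer: 3 3 4 5 5 5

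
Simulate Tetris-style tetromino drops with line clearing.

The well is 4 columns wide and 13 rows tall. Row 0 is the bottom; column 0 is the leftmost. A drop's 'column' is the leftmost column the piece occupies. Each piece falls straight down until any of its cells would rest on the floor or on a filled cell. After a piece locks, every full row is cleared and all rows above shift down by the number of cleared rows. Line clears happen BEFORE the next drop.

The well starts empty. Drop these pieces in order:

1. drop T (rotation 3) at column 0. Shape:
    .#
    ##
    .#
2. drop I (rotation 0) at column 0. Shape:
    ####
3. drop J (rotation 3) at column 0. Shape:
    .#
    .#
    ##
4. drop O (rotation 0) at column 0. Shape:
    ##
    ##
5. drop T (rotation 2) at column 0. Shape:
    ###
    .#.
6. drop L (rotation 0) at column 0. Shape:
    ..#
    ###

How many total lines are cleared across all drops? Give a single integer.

Drop 1: T rot3 at col 0 lands with bottom-row=0; cleared 0 line(s) (total 0); column heights now [2 3 0 0], max=3
Drop 2: I rot0 at col 0 lands with bottom-row=3; cleared 1 line(s) (total 1); column heights now [2 3 0 0], max=3
Drop 3: J rot3 at col 0 lands with bottom-row=3; cleared 0 line(s) (total 1); column heights now [4 6 0 0], max=6
Drop 4: O rot0 at col 0 lands with bottom-row=6; cleared 0 line(s) (total 1); column heights now [8 8 0 0], max=8
Drop 5: T rot2 at col 0 lands with bottom-row=8; cleared 0 line(s) (total 1); column heights now [10 10 10 0], max=10
Drop 6: L rot0 at col 0 lands with bottom-row=10; cleared 0 line(s) (total 1); column heights now [11 11 12 0], max=12

Answer: 1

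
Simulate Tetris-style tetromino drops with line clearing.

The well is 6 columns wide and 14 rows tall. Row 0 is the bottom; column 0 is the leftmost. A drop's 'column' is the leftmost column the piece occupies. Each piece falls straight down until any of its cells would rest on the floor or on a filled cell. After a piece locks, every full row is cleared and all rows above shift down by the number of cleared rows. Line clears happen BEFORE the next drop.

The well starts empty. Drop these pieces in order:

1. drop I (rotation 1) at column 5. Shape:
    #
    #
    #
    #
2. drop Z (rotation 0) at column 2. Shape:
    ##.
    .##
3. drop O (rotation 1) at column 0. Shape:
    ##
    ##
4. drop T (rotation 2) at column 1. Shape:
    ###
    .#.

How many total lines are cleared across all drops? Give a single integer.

Answer: 0

Derivation:
Drop 1: I rot1 at col 5 lands with bottom-row=0; cleared 0 line(s) (total 0); column heights now [0 0 0 0 0 4], max=4
Drop 2: Z rot0 at col 2 lands with bottom-row=0; cleared 0 line(s) (total 0); column heights now [0 0 2 2 1 4], max=4
Drop 3: O rot1 at col 0 lands with bottom-row=0; cleared 0 line(s) (total 0); column heights now [2 2 2 2 1 4], max=4
Drop 4: T rot2 at col 1 lands with bottom-row=2; cleared 0 line(s) (total 0); column heights now [2 4 4 4 1 4], max=4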